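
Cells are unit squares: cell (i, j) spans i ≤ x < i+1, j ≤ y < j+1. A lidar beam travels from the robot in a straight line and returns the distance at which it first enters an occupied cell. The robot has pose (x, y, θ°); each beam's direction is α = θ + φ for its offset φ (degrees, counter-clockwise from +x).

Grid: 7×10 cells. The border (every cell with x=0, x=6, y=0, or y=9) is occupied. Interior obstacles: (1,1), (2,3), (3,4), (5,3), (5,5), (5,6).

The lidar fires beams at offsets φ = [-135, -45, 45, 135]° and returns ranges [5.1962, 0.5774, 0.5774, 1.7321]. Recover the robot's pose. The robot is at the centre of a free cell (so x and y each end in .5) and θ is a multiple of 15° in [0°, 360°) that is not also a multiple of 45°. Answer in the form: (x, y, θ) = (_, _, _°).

The pose lattice has 34·16 = 544 candidates. Test each by forward raycasting.
  (1.5, 5.5, 300°): beam 1 = 0.5176 ≠ 5.1962 ✗
  (4.5, 8.5, 255°): beam 1 = 0.5774 ≠ 5.1962 ✗
  (3.5, 1.5, 15°): beam 1 = 0.5774 ≠ 5.1962 ✗
  (4.5, 2.5, 300°): beam 1 = 1.9319 ≠ 5.1962 ✗
  (1.5, 8.5, 300°): beam 1 = 0.5176 ≠ 5.1962 ✗
  …
  (5.5, 7.5, 345°): r_1=5.1962, r_2=0.5774, r_3=0.5774, r_4=1.7321 — all match ✓
No second candidate reproduces the full scan.

(x, y, θ) = (5.5, 7.5, 345°)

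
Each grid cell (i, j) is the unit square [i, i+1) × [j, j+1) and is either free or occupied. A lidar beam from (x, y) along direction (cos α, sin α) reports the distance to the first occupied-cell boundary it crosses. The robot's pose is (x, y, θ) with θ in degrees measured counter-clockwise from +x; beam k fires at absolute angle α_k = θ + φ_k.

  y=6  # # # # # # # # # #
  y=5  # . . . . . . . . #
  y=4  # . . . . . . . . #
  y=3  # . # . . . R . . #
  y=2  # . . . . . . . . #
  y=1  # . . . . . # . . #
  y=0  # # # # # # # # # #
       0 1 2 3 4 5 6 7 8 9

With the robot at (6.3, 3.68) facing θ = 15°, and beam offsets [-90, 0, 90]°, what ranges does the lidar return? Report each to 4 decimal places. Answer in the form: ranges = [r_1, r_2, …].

beam 1: φ=-90°, α=285°
  d=(0.2588,-0.9659)  start (6,3)  tX=2.7046 tY=0.7040  stride 1/|dx|=3.8637 1/|dy|=1.0353
    cross y-line → (6,2), t=0.7040
    cross y-line → (6,1), t=1.7393 (wall)
  → r_1 = 1.7393
beam 2: φ=0°, α=15°
  d=(0.9659,0.2588)  start (6,3)  tX=0.7247 tY=1.2364  stride 1/|dx|=1.0353 1/|dy|=3.8637
    cross x-line → (7,3), t=0.7247
    cross y-line → (7,4), t=1.2364
    cross x-line → (8,4), t=1.7600
    cross x-line → (9,4), t=2.7952 (wall)
  → r_2 = 2.7952
beam 3: φ=90°, α=105°
  d=(-0.2588,0.9659)  start (6,3)  tX=1.1591 tY=0.3313  stride 1/|dx|=3.8637 1/|dy|=1.0353
    cross y-line → (6,4), t=0.3313
    cross x-line → (5,4), t=1.1591
    cross y-line → (5,5), t=1.3666
    cross y-line → (5,6), t=2.4018 (wall)
  → r_3 = 2.4018

ranges = [1.7393, 2.7952, 2.4018]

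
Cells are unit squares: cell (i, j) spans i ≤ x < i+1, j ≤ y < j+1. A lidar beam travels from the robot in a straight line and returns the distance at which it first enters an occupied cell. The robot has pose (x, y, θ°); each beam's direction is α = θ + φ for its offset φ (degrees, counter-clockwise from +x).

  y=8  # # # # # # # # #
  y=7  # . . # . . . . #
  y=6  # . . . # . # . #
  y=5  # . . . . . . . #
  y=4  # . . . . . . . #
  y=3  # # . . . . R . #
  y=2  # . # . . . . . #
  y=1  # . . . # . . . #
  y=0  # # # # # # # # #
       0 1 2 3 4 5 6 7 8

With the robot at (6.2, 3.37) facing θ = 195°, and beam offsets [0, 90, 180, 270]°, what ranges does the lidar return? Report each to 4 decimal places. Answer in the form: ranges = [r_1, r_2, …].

ranges = [3.3129, 2.4536, 1.8635, 4.7933]

beam 1: φ=0°, α=195°
  dir = (cos 195°, sin 195°) = (-0.9659, -0.2588); from cell (6,3)
  next x-line at t=0.2071, next y-line at t=1.4296; Δt_x=1.0353, Δt_y=3.8637
    x: enter (5,3) at t=0.2071
    x: enter (4,3) at t=1.2423
    y: enter (4,2) at t=1.4296
    x: enter (3,2) at t=2.2776
    x: enter (2,2) at t=3.3129 ← occupied
  → r_1 = 3.3129
beam 2: φ=90°, α=285°
  dir = (cos 285°, sin 285°) = (0.2588, -0.9659); from cell (6,3)
  next x-line at t=3.0910, next y-line at t=0.3831; Δt_x=3.8637, Δt_y=1.0353
    y: enter (6,2) at t=0.3831
    y: enter (6,1) at t=1.4183
    y: enter (6,0) at t=2.4536 ← occupied
  → r_2 = 2.4536
beam 3: φ=180°, α=15°
  dir = (cos 15°, sin 15°) = (0.9659, 0.2588); from cell (6,3)
  next x-line at t=0.8282, next y-line at t=2.4341; Δt_x=1.0353, Δt_y=3.8637
    x: enter (7,3) at t=0.8282
    x: enter (8,3) at t=1.8635 ← occupied
  → r_3 = 1.8635
beam 4: φ=270°, α=105°
  dir = (cos 105°, sin 105°) = (-0.2588, 0.9659); from cell (6,3)
  next x-line at t=0.7727, next y-line at t=0.6522; Δt_x=3.8637, Δt_y=1.0353
    y: enter (6,4) at t=0.6522
    x: enter (5,4) at t=0.7727
    y: enter (5,5) at t=1.6875
    y: enter (5,6) at t=2.7228
    y: enter (5,7) at t=3.7581
    x: enter (4,7) at t=4.6364
    y: enter (4,8) at t=4.7933 ← occupied
  → r_4 = 4.7933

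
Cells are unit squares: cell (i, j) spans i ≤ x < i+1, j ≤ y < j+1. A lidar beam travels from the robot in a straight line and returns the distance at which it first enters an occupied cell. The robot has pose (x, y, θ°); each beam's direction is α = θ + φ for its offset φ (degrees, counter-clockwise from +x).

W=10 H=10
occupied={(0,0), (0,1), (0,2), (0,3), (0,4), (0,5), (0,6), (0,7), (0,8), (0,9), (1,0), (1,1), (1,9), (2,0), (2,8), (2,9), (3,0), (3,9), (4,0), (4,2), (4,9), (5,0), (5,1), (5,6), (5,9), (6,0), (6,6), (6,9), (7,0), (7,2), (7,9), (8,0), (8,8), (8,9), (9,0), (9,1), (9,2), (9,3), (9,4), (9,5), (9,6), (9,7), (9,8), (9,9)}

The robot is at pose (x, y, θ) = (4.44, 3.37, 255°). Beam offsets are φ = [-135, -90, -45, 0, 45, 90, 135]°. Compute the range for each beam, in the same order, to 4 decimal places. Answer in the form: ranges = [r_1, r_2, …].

ranges = [6.5010, 3.5614, 2.8175, 0.3831, 0.4272, 2.6503, 5.2654]

beam 1: φ=-135°, α=120°
  cosα=-0.5000 sinα=0.8660 | (4,3) | tMaxX 0.8800 tMaxY 0.7275 | tΔX 2.0000 tΔY 1.1547
    t=0.7275 [y] (4,4)
    t=0.8800 [x] (3,4)
    t=1.8822 [y] (3,5)
    t=2.8800 [x] (2,5)
    t=3.0369 [y] (2,6)
    t=4.1916 [y] (2,7)
    t=4.8800 [x] (1,7)
    t=5.3463 [y] (1,8)
    t=6.5010 [y] (1,9) — stop
  → r_1 = 6.5010
beam 2: φ=-90°, α=165°
  cosα=-0.9659 sinα=0.2588 | (4,3) | tMaxX 0.4555 tMaxY 2.4341 | tΔX 1.0353 tΔY 3.8637
    t=0.4555 [x] (3,3)
    t=1.4908 [x] (2,3)
    t=2.4341 [y] (2,4)
    t=2.5261 [x] (1,4)
    t=3.5614 [x] (0,4) — stop
  → r_2 = 3.5614
beam 3: φ=-45°, α=210°
  cosα=-0.8660 sinα=-0.5000 | (4,3) | tMaxX 0.5081 tMaxY 0.7400 | tΔX 1.1547 tΔY 2.0000
    t=0.5081 [x] (3,3)
    t=0.7400 [y] (3,2)
    t=1.6628 [x] (2,2)
    t=2.7400 [y] (2,1)
    t=2.8175 [x] (1,1) — stop
  → r_3 = 2.8175
beam 4: φ=0°, α=255°
  cosα=-0.2588 sinα=-0.9659 | (4,3) | tMaxX 1.7000 tMaxY 0.3831 | tΔX 3.8637 tΔY 1.0353
    t=0.3831 [y] (4,2) — stop
  → r_4 = 0.3831
beam 5: φ=45°, α=300°
  cosα=0.5000 sinα=-0.8660 | (4,3) | tMaxX 1.1200 tMaxY 0.4272 | tΔX 2.0000 tΔY 1.1547
    t=0.4272 [y] (4,2) — stop
  → r_5 = 0.4272
beam 6: φ=90°, α=345°
  cosα=0.9659 sinα=-0.2588 | (4,3) | tMaxX 0.5798 tMaxY 1.4296 | tΔX 1.0353 tΔY 3.8637
    t=0.5798 [x] (5,3)
    t=1.4296 [y] (5,2)
    t=1.6150 [x] (6,2)
    t=2.6503 [x] (7,2) — stop
  → r_6 = 2.6503
beam 7: φ=135°, α=30°
  cosα=0.8660 sinα=0.5000 | (4,3) | tMaxX 0.6466 tMaxY 1.2600 | tΔX 1.1547 tΔY 2.0000
    t=0.6466 [x] (5,3)
    t=1.2600 [y] (5,4)
    t=1.8013 [x] (6,4)
    t=2.9560 [x] (7,4)
    t=3.2600 [y] (7,5)
    t=4.1107 [x] (8,5)
    t=5.2600 [y] (8,6)
    t=5.2654 [x] (9,6) — stop
  → r_7 = 5.2654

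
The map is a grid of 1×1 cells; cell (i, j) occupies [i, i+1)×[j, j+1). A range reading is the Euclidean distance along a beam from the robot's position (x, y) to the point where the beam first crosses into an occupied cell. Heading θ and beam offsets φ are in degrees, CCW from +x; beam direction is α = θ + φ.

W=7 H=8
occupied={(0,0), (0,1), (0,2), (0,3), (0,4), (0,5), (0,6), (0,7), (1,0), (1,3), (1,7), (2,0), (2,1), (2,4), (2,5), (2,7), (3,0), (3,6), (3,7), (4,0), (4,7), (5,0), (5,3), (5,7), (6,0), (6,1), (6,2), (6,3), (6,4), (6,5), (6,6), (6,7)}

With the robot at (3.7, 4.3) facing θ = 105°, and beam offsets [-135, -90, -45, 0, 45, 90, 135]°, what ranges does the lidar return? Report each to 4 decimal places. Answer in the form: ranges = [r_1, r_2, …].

beam 1: φ=-135°, α=330°
  dir = (cos 330°, sin 330°) = (0.8660, -0.5000); from cell (3,4)
  next x-line at t=0.3464, next y-line at t=0.6000; Δt_x=1.1547, Δt_y=2.0000
    x: enter (4,4) at t=0.3464
    y: enter (4,3) at t=0.6000
    x: enter (5,3) at t=1.5011 ← occupied
  → r_1 = 1.5011
beam 2: φ=-90°, α=15°
  dir = (cos 15°, sin 15°) = (0.9659, 0.2588); from cell (3,4)
  next x-line at t=0.3106, next y-line at t=2.7046; Δt_x=1.0353, Δt_y=3.8637
    x: enter (4,4) at t=0.3106
    x: enter (5,4) at t=1.3459
    x: enter (6,4) at t=2.3811 ← occupied
  → r_2 = 2.3811
beam 3: φ=-45°, α=60°
  dir = (cos 60°, sin 60°) = (0.5000, 0.8660); from cell (3,4)
  next x-line at t=0.6000, next y-line at t=0.8083; Δt_x=2.0000, Δt_y=1.1547
    x: enter (4,4) at t=0.6000
    y: enter (4,5) at t=0.8083
    y: enter (4,6) at t=1.9630
    x: enter (5,6) at t=2.6000
    y: enter (5,7) at t=3.1177 ← occupied
  → r_3 = 3.1177
beam 4: φ=0°, α=105°
  dir = (cos 105°, sin 105°) = (-0.2588, 0.9659); from cell (3,4)
  next x-line at t=2.7046, next y-line at t=0.7247; Δt_x=3.8637, Δt_y=1.0353
    y: enter (3,5) at t=0.7247
    y: enter (3,6) at t=1.7600 ← occupied
  → r_4 = 1.7600
beam 5: φ=45°, α=150°
  dir = (cos 150°, sin 150°) = (-0.8660, 0.5000); from cell (3,4)
  next x-line at t=0.8083, next y-line at t=1.4000; Δt_x=1.1547, Δt_y=2.0000
    x: enter (2,4) at t=0.8083 ← occupied
  → r_5 = 0.8083
beam 6: φ=90°, α=195°
  dir = (cos 195°, sin 195°) = (-0.9659, -0.2588); from cell (3,4)
  next x-line at t=0.7247, next y-line at t=1.1591; Δt_x=1.0353, Δt_y=3.8637
    x: enter (2,4) at t=0.7247 ← occupied
  → r_6 = 0.7247
beam 7: φ=135°, α=240°
  dir = (cos 240°, sin 240°) = (-0.5000, -0.8660); from cell (3,4)
  next x-line at t=1.4000, next y-line at t=0.3464; Δt_x=2.0000, Δt_y=1.1547
    y: enter (3,3) at t=0.3464
    x: enter (2,3) at t=1.4000
    y: enter (2,2) at t=1.5011
    y: enter (2,1) at t=2.6558 ← occupied
  → r_7 = 2.6558

ranges = [1.5011, 2.3811, 3.1177, 1.7600, 0.8083, 0.7247, 2.6558]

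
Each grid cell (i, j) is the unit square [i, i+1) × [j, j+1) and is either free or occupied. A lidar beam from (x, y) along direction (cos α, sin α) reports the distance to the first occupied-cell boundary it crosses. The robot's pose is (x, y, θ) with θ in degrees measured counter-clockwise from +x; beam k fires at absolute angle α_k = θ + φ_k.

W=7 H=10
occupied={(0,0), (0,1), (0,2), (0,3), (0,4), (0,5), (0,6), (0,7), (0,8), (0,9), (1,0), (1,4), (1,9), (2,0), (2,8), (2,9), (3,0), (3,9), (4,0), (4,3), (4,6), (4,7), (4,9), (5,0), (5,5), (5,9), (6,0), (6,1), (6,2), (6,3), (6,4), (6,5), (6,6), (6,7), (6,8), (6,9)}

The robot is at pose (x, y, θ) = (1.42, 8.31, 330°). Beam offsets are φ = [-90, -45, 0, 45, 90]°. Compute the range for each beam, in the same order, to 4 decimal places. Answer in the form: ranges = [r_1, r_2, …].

beam 1: φ=-90°, α=240°
  direction (-0.5000, -0.8660); cell (1,8); t to first gridline: x 0.8400, y 0.3580 (then +2.0000 / +1.1547)
    (1,7) via y @ 0.3580
    (0,7) via x @ 0.8400  # hit
  → r_1 = 0.8400
beam 2: φ=-45°, α=285°
  direction (0.2588, -0.9659); cell (1,8); t to first gridline: x 2.2409, y 0.3209 (then +3.8637 / +1.0353)
    (1,7) via y @ 0.3209
    (1,6) via y @ 1.3562
    (2,6) via x @ 2.2409
    (2,5) via y @ 2.3915
    (2,4) via y @ 3.4268
    (2,3) via y @ 4.4620
    (2,2) via y @ 5.4973
    (3,2) via x @ 6.1047
    (3,1) via y @ 6.5326
    (3,0) via y @ 7.5679  # hit
  → r_2 = 7.5679
beam 3: φ=0°, α=330°
  direction (0.8660, -0.5000); cell (1,8); t to first gridline: x 0.6697, y 0.6200 (then +1.1547 / +2.0000)
    (1,7) via y @ 0.6200
    (2,7) via x @ 0.6697
    (3,7) via x @ 1.8244
    (3,6) via y @ 2.6200
    (4,6) via x @ 2.9791  # hit
  → r_3 = 2.9791
beam 4: φ=45°, α=15°
  direction (0.9659, 0.2588); cell (1,8); t to first gridline: x 0.6005, y 2.6660 (then +1.0353 / +3.8637)
    (2,8) via x @ 0.6005  # hit
  → r_4 = 0.6005
beam 5: φ=90°, α=60°
  direction (0.5000, 0.8660); cell (1,8); t to first gridline: x 1.1600, y 0.7967 (then +2.0000 / +1.1547)
    (1,9) via y @ 0.7967  # hit
  → r_5 = 0.7967

ranges = [0.8400, 7.5679, 2.9791, 0.6005, 0.7967]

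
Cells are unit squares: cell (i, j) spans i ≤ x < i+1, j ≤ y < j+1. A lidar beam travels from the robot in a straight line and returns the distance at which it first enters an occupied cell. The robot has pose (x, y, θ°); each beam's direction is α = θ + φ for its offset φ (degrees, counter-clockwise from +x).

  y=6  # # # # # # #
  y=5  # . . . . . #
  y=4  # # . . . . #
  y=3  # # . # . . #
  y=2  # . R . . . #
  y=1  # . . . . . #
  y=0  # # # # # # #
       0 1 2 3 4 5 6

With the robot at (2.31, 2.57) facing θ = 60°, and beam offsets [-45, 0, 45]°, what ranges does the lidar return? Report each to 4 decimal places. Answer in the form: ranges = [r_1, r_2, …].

beam 1: φ=-45°, α=15°
  cosα=0.9659 sinα=0.2588 | (2,2) | tMaxX 0.7143 tMaxY 1.6614 | tΔX 1.0353 tΔY 3.8637
    t=0.7143 [x] (3,2)
    t=1.6614 [y] (3,3) — stop
  → r_1 = 1.6614
beam 2: φ=0°, α=60°
  cosα=0.5000 sinα=0.8660 | (2,2) | tMaxX 1.3800 tMaxY 0.4965 | tΔX 2.0000 tΔY 1.1547
    t=0.4965 [y] (2,3)
    t=1.3800 [x] (3,3) — stop
  → r_2 = 1.3800
beam 3: φ=45°, α=105°
  cosα=-0.2588 sinα=0.9659 | (2,2) | tMaxX 1.1977 tMaxY 0.4452 | tΔX 3.8637 tΔY 1.0353
    t=0.4452 [y] (2,3)
    t=1.1977 [x] (1,3) — stop
  → r_3 = 1.1977

ranges = [1.6614, 1.3800, 1.1977]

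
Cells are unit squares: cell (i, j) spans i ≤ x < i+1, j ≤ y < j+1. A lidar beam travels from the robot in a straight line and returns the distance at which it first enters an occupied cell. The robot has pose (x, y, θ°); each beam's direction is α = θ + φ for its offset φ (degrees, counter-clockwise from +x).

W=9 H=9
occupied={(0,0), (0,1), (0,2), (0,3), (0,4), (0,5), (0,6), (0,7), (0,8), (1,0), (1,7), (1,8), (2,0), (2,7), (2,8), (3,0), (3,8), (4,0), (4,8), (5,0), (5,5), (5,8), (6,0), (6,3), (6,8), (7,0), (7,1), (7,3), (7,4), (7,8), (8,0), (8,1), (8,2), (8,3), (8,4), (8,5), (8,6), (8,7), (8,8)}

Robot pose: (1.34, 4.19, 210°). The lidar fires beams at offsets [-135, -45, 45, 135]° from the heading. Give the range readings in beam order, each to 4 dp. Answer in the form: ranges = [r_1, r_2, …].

beam 1: φ=-135°, α=75°
  dir = (cos 75°, sin 75°) = (0.2588, 0.9659); from cell (1,4)
  next x-line at t=2.5500, next y-line at t=0.8386; Δt_x=3.8637, Δt_y=1.0353
    y: enter (1,5) at t=0.8386
    y: enter (1,6) at t=1.8738
    x: enter (2,6) at t=2.5500
    y: enter (2,7) at t=2.9091 ← occupied
  → r_1 = 2.9091
beam 2: φ=-45°, α=165°
  dir = (cos 165°, sin 165°) = (-0.9659, 0.2588); from cell (1,4)
  next x-line at t=0.3520, next y-line at t=3.1296; Δt_x=1.0353, Δt_y=3.8637
    x: enter (0,4) at t=0.3520 ← occupied
  → r_2 = 0.3520
beam 3: φ=45°, α=255°
  dir = (cos 255°, sin 255°) = (-0.2588, -0.9659); from cell (1,4)
  next x-line at t=1.3137, next y-line at t=0.1967; Δt_x=3.8637, Δt_y=1.0353
    y: enter (1,3) at t=0.1967
    y: enter (1,2) at t=1.2320
    x: enter (0,2) at t=1.3137 ← occupied
  → r_3 = 1.3137
beam 4: φ=135°, α=345°
  dir = (cos 345°, sin 345°) = (0.9659, -0.2588); from cell (1,4)
  next x-line at t=0.6833, next y-line at t=0.7341; Δt_x=1.0353, Δt_y=3.8637
    x: enter (2,4) at t=0.6833
    y: enter (2,3) at t=0.7341
    x: enter (3,3) at t=1.7186
    x: enter (4,3) at t=2.7538
    x: enter (5,3) at t=3.7891
    y: enter (5,2) at t=4.5978
    x: enter (6,2) at t=4.8244
    x: enter (7,2) at t=5.8597
    x: enter (8,2) at t=6.8949 ← occupied
  → r_4 = 6.8949

ranges = [2.9091, 0.3520, 1.3137, 6.8949]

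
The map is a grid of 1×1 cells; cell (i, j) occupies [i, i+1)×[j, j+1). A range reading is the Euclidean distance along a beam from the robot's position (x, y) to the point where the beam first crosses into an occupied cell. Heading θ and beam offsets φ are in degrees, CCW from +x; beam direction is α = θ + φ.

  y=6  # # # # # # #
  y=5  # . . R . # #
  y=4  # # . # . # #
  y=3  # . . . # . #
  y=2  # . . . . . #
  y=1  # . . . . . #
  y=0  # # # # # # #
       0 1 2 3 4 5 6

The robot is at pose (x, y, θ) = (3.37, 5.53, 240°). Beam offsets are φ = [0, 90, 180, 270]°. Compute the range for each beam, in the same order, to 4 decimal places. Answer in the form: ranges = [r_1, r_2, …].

ranges = [0.6120, 1.8822, 0.5427, 0.9400]

beam 1: φ=0°, α=240°
  cosα=-0.5000 sinα=-0.8660 | (3,5) | tMaxX 0.7400 tMaxY 0.6120 | tΔX 2.0000 tΔY 1.1547
    t=0.6120 [y] (3,4) — stop
  → r_1 = 0.6120
beam 2: φ=90°, α=330°
  cosα=0.8660 sinα=-0.5000 | (3,5) | tMaxX 0.7275 tMaxY 1.0600 | tΔX 1.1547 tΔY 2.0000
    t=0.7275 [x] (4,5)
    t=1.0600 [y] (4,4)
    t=1.8822 [x] (5,4) — stop
  → r_2 = 1.8822
beam 3: φ=180°, α=60°
  cosα=0.5000 sinα=0.8660 | (3,5) | tMaxX 1.2600 tMaxY 0.5427 | tΔX 2.0000 tΔY 1.1547
    t=0.5427 [y] (3,6) — stop
  → r_3 = 0.5427
beam 4: φ=270°, α=150°
  cosα=-0.8660 sinα=0.5000 | (3,5) | tMaxX 0.4272 tMaxY 0.9400 | tΔX 1.1547 tΔY 2.0000
    t=0.4272 [x] (2,5)
    t=0.9400 [y] (2,6) — stop
  → r_4 = 0.9400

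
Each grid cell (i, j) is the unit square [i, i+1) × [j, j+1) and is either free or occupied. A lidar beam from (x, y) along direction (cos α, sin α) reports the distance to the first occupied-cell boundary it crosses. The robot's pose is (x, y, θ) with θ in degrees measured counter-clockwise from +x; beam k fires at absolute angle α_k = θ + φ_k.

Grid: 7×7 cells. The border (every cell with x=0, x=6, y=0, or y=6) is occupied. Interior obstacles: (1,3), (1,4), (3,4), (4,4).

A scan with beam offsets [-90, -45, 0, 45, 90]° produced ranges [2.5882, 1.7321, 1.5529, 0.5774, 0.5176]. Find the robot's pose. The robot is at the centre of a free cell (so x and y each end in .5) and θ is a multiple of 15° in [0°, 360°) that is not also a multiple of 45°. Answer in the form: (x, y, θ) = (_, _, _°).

(x, y, θ) = (4.5, 3.5, 15°)

The pose lattice has 21·16 = 336 candidates. Test each by forward raycasting.
  (2.5, 3.5, 75°): beam 1 = 3.6235 ≠ 2.5882 ✗
  (2.5, 3.5, 120°): beam 1 = 1.0000 ≠ 2.5882 ✗
  (5.5, 2.5, 285°): beam 1 = 4.6587 ≠ 2.5882 ✗
  …
  (4.5, 3.5, 15°): r_1=2.5882, r_2=1.7321, r_3=1.5529, r_4=0.5774, r_5=0.5176 — all match ✓
Only this pose fits every beam.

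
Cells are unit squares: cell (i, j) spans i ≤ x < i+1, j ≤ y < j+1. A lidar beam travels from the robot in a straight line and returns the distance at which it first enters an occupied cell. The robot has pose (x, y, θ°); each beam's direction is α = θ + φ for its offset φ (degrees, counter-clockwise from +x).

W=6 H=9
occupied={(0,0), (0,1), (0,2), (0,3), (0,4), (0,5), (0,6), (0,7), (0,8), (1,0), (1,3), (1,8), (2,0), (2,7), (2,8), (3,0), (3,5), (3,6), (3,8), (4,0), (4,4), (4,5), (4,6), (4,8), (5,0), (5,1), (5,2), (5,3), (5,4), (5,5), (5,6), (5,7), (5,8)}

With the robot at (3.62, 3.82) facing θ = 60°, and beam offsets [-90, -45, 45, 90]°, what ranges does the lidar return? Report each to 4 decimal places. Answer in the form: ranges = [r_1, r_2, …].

beam 1: φ=-90°, α=330°
  d=(0.8660,-0.5000)  start (3,3)  tX=0.4388 tY=1.6400  stride 1/|dx|=1.1547 1/|dy|=2.0000
    cross x-line → (4,3), t=0.4388
    cross x-line → (5,3), t=1.5935 (wall)
  → r_1 = 1.5935
beam 2: φ=-45°, α=15°
  d=(0.9659,0.2588)  start (3,3)  tX=0.3934 tY=0.6955  stride 1/|dx|=1.0353 1/|dy|=3.8637
    cross x-line → (4,3), t=0.3934
    cross y-line → (4,4), t=0.6955 (wall)
  → r_2 = 0.6955
beam 3: φ=45°, α=105°
  d=(-0.2588,0.9659)  start (3,3)  tX=2.3955 tY=0.1863  stride 1/|dx|=3.8637 1/|dy|=1.0353
    cross y-line → (3,4), t=0.1863
    cross y-line → (3,5), t=1.2216 (wall)
  → r_3 = 1.2216
beam 4: φ=90°, α=150°
  d=(-0.8660,0.5000)  start (3,3)  tX=0.7159 tY=0.3600  stride 1/|dx|=1.1547 1/|dy|=2.0000
    cross y-line → (3,4), t=0.3600
    cross x-line → (2,4), t=0.7159
    cross x-line → (1,4), t=1.8706
    cross y-line → (1,5), t=2.3600
    cross x-line → (0,5), t=3.0253 (wall)
  → r_4 = 3.0253

ranges = [1.5935, 0.6955, 1.2216, 3.0253]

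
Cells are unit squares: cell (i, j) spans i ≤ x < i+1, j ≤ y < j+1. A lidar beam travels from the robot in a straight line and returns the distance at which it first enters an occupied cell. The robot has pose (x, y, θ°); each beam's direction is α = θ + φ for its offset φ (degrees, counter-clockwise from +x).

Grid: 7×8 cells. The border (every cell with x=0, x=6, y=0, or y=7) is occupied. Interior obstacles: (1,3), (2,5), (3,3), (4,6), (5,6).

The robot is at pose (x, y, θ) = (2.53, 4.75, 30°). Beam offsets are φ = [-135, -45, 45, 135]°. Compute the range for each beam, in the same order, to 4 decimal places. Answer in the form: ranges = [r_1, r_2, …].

beam 1: φ=-135°, α=255°
  dir = (cos 255°, sin 255°) = (-0.2588, -0.9659); from cell (2,4)
  next x-line at t=2.0478, next y-line at t=0.7765; Δt_x=3.8637, Δt_y=1.0353
    y: enter (2,3) at t=0.7765
    y: enter (2,2) at t=1.8117
    x: enter (1,2) at t=2.0478
    y: enter (1,1) at t=2.8470
    y: enter (1,0) at t=3.8823 ← occupied
  → r_1 = 3.8823
beam 2: φ=-45°, α=345°
  dir = (cos 345°, sin 345°) = (0.9659, -0.2588); from cell (2,4)
  next x-line at t=0.4866, next y-line at t=2.8978; Δt_x=1.0353, Δt_y=3.8637
    x: enter (3,4) at t=0.4866
    x: enter (4,4) at t=1.5219
    x: enter (5,4) at t=2.5571
    y: enter (5,3) at t=2.8978
    x: enter (6,3) at t=3.5924 ← occupied
  → r_2 = 3.5924
beam 3: φ=45°, α=75°
  dir = (cos 75°, sin 75°) = (0.2588, 0.9659); from cell (2,4)
  next x-line at t=1.8159, next y-line at t=0.2588; Δt_x=3.8637, Δt_y=1.0353
    y: enter (2,5) at t=0.2588 ← occupied
  → r_3 = 0.2588
beam 4: φ=135°, α=165°
  dir = (cos 165°, sin 165°) = (-0.9659, 0.2588); from cell (2,4)
  next x-line at t=0.5487, next y-line at t=0.9659; Δt_x=1.0353, Δt_y=3.8637
    x: enter (1,4) at t=0.5487
    y: enter (1,5) at t=0.9659
    x: enter (0,5) at t=1.5840 ← occupied
  → r_4 = 1.5840

ranges = [3.8823, 3.5924, 0.2588, 1.5840]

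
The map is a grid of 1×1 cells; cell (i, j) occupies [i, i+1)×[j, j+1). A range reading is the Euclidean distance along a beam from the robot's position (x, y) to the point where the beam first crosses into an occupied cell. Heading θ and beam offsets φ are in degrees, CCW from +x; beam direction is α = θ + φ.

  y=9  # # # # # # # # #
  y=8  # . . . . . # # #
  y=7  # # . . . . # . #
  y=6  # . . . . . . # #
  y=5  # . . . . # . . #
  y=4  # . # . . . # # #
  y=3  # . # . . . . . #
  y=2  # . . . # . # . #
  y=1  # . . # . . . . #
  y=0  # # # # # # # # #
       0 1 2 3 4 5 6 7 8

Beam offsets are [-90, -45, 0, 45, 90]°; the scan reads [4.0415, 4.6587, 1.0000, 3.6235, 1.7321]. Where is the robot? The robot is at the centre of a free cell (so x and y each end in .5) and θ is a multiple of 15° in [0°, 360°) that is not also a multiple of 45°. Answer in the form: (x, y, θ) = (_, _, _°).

(x, y, θ) = (4.5, 6.5, 300°)

Enumerate (i+0.5, j+0.5, θ) over the 43 free cells and 16 admissible headings. For each, cast all 5 beams and compare to the given ranges.
  (6.5, 3.5, 105°): beam 1 = 1.5529 ≠ 4.0415 ✗
  (3.5, 8.5, 345°): beam 1 = 3.6235 ≠ 4.0415 ✗
  (3.5, 2.5, 285°): beam 1 = 2.5882 ≠ 4.0415 ✗
  …
  (4.5, 6.5, 300°): r_1=4.0415, r_2=4.6587, r_3=1.0000, r_4=3.6235, r_5=1.7321 — all match ✓
Only this pose fits every beam.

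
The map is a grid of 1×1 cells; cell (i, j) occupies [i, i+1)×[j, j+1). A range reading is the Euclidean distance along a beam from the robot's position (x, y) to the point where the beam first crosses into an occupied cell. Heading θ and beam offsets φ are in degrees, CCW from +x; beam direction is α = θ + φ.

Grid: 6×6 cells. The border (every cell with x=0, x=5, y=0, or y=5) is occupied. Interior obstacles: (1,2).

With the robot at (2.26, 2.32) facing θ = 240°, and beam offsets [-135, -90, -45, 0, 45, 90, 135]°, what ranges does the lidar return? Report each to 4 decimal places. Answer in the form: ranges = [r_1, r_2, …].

beam 1: φ=-135°, α=105°
  d=(-0.2588,0.9659)  start (2,2)  tX=1.0046 tY=0.7040  stride 1/|dx|=3.8637 1/|dy|=1.0353
    cross y-line → (2,3), t=0.7040
    cross x-line → (1,3), t=1.0046
    cross y-line → (1,4), t=1.7393
    cross y-line → (1,5), t=2.7745 (wall)
  → r_1 = 2.7745
beam 2: φ=-90°, α=150°
  d=(-0.8660,0.5000)  start (2,2)  tX=0.3002 tY=1.3600  stride 1/|dx|=1.1547 1/|dy|=2.0000
    cross x-line → (1,2), t=0.3002 (wall)
  → r_2 = 0.3002
beam 3: φ=-45°, α=195°
  d=(-0.9659,-0.2588)  start (2,2)  tX=0.2692 tY=1.2364  stride 1/|dx|=1.0353 1/|dy|=3.8637
    cross x-line → (1,2), t=0.2692 (wall)
  → r_3 = 0.2692
beam 4: φ=0°, α=240°
  d=(-0.5000,-0.8660)  start (2,2)  tX=0.5200 tY=0.3695  stride 1/|dx|=2.0000 1/|dy|=1.1547
    cross y-line → (2,1), t=0.3695
    cross x-line → (1,1), t=0.5200
    cross y-line → (1,0), t=1.5242 (wall)
  → r_4 = 1.5242
beam 5: φ=45°, α=285°
  d=(0.2588,-0.9659)  start (2,2)  tX=2.8591 tY=0.3313  stride 1/|dx|=3.8637 1/|dy|=1.0353
    cross y-line → (2,1), t=0.3313
    cross y-line → (2,0), t=1.3666 (wall)
  → r_5 = 1.3666
beam 6: φ=90°, α=330°
  d=(0.8660,-0.5000)  start (2,2)  tX=0.8545 tY=0.6400  stride 1/|dx|=1.1547 1/|dy|=2.0000
    cross y-line → (2,1), t=0.6400
    cross x-line → (3,1), t=0.8545
    cross x-line → (4,1), t=2.0092
    cross y-line → (4,0), t=2.6400 (wall)
  → r_6 = 2.6400
beam 7: φ=135°, α=15°
  d=(0.9659,0.2588)  start (2,2)  tX=0.7661 tY=2.6273  stride 1/|dx|=1.0353 1/|dy|=3.8637
    cross x-line → (3,2), t=0.7661
    cross x-line → (4,2), t=1.8014
    cross y-line → (4,3), t=2.6273
    cross x-line → (5,3), t=2.8367 (wall)
  → r_7 = 2.8367

ranges = [2.7745, 0.3002, 0.2692, 1.5242, 1.3666, 2.6400, 2.8367]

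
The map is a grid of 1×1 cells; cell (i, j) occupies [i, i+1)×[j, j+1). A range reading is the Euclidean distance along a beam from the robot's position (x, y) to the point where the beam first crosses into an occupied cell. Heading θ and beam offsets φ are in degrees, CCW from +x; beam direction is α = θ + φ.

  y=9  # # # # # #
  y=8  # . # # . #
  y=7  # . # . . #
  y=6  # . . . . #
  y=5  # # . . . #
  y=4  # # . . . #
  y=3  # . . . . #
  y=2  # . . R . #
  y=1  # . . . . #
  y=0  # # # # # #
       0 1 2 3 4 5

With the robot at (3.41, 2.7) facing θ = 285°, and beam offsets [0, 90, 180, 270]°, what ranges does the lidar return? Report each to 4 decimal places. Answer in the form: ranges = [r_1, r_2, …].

ranges = [1.7600, 1.6461, 4.4517, 2.4950]

beam 1: φ=0°, α=285°
  direction (0.2588, -0.9659); cell (3,2); t to first gridline: x 2.2796, y 0.7247 (then +3.8637 / +1.0353)
    (3,1) via y @ 0.7247
    (3,0) via y @ 1.7600  # hit
  → r_1 = 1.7600
beam 2: φ=90°, α=15°
  direction (0.9659, 0.2588); cell (3,2); t to first gridline: x 0.6108, y 1.1591 (then +1.0353 / +3.8637)
    (4,2) via x @ 0.6108
    (4,3) via y @ 1.1591
    (5,3) via x @ 1.6461  # hit
  → r_2 = 1.6461
beam 3: φ=180°, α=105°
  direction (-0.2588, 0.9659); cell (3,2); t to first gridline: x 1.5841, y 0.3106 (then +3.8637 / +1.0353)
    (3,3) via y @ 0.3106
    (3,4) via y @ 1.3459
    (2,4) via x @ 1.5841
    (2,5) via y @ 2.3811
    (2,6) via y @ 3.4164
    (2,7) via y @ 4.4517  # hit
  → r_3 = 4.4517
beam 4: φ=270°, α=195°
  direction (-0.9659, -0.2588); cell (3,2); t to first gridline: x 0.4245, y 2.7046 (then +1.0353 / +3.8637)
    (2,2) via x @ 0.4245
    (1,2) via x @ 1.4597
    (0,2) via x @ 2.4950  # hit
  → r_4 = 2.4950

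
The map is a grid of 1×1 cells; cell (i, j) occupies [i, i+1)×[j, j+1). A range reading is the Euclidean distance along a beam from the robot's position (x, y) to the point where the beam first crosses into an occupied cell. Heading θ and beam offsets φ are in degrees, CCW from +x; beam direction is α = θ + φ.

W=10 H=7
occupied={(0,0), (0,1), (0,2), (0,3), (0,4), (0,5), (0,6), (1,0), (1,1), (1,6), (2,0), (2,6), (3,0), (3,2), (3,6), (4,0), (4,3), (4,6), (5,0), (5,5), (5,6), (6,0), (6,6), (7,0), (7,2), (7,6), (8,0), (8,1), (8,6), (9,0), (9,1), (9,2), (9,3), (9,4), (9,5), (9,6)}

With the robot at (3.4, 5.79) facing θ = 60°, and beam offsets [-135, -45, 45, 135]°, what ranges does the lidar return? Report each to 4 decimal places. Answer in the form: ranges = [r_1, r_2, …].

ranges = [2.3182, 0.8114, 0.2174, 2.4847]

beam 1: φ=-135°, α=285°
  dir = (cos 285°, sin 285°) = (0.2588, -0.9659); from cell (3,5)
  next x-line at t=2.3182, next y-line at t=0.8179; Δt_x=3.8637, Δt_y=1.0353
    y: enter (3,4) at t=0.8179
    y: enter (3,3) at t=1.8531
    x: enter (4,3) at t=2.3182 ← occupied
  → r_1 = 2.3182
beam 2: φ=-45°, α=15°
  dir = (cos 15°, sin 15°) = (0.9659, 0.2588); from cell (3,5)
  next x-line at t=0.6212, next y-line at t=0.8114; Δt_x=1.0353, Δt_y=3.8637
    x: enter (4,5) at t=0.6212
    y: enter (4,6) at t=0.8114 ← occupied
  → r_2 = 0.8114
beam 3: φ=45°, α=105°
  dir = (cos 105°, sin 105°) = (-0.2588, 0.9659); from cell (3,5)
  next x-line at t=1.5455, next y-line at t=0.2174; Δt_x=3.8637, Δt_y=1.0353
    y: enter (3,6) at t=0.2174 ← occupied
  → r_3 = 0.2174
beam 4: φ=135°, α=195°
  dir = (cos 195°, sin 195°) = (-0.9659, -0.2588); from cell (3,5)
  next x-line at t=0.4141, next y-line at t=3.0523; Δt_x=1.0353, Δt_y=3.8637
    x: enter (2,5) at t=0.4141
    x: enter (1,5) at t=1.4494
    x: enter (0,5) at t=2.4847 ← occupied
  → r_4 = 2.4847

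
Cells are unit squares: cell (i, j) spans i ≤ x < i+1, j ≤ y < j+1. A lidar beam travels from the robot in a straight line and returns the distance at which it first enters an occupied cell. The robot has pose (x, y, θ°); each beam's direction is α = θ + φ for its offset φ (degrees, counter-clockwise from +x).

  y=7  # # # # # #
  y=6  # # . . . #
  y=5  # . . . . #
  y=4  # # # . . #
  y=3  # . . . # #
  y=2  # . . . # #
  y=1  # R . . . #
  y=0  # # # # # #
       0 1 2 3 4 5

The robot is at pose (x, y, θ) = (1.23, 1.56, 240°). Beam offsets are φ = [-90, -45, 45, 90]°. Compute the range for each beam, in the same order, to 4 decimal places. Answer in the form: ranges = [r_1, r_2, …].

ranges = [0.2656, 0.2381, 0.5798, 1.1200]

beam 1: φ=-90°, α=150°
  direction (-0.8660, 0.5000); cell (1,1); t to first gridline: x 0.2656, y 0.8800 (then +1.1547 / +2.0000)
    (0,1) via x @ 0.2656  # hit
  → r_1 = 0.2656
beam 2: φ=-45°, α=195°
  direction (-0.9659, -0.2588); cell (1,1); t to first gridline: x 0.2381, y 2.1637 (then +1.0353 / +3.8637)
    (0,1) via x @ 0.2381  # hit
  → r_2 = 0.2381
beam 3: φ=45°, α=285°
  direction (0.2588, -0.9659); cell (1,1); t to first gridline: x 2.9751, y 0.5798 (then +3.8637 / +1.0353)
    (1,0) via y @ 0.5798  # hit
  → r_3 = 0.5798
beam 4: φ=90°, α=330°
  direction (0.8660, -0.5000); cell (1,1); t to first gridline: x 0.8891, y 1.1200 (then +1.1547 / +2.0000)
    (2,1) via x @ 0.8891
    (2,0) via y @ 1.1200  # hit
  → r_4 = 1.1200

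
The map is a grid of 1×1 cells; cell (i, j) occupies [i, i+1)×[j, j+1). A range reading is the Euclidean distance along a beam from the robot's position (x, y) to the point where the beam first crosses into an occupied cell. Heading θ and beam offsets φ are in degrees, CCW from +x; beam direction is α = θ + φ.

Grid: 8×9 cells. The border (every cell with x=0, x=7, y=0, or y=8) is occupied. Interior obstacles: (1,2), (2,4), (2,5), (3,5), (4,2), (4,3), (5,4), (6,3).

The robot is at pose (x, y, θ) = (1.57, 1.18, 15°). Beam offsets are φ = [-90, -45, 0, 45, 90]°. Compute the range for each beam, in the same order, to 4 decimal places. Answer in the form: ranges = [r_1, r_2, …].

beam 1: φ=-90°, α=285°
  direction (0.2588, -0.9659); cell (1,1); t to first gridline: x 1.6614, y 0.1863 (then +3.8637 / +1.0353)
    (1,0) via y @ 0.1863  # hit
  → r_1 = 0.1863
beam 2: φ=-45°, α=330°
  direction (0.8660, -0.5000); cell (1,1); t to first gridline: x 0.4965, y 0.3600 (then +1.1547 / +2.0000)
    (1,0) via y @ 0.3600  # hit
  → r_2 = 0.3600
beam 3: φ=0°, α=15°
  direction (0.9659, 0.2588); cell (1,1); t to first gridline: x 0.4452, y 3.1682 (then +1.0353 / +3.8637)
    (2,1) via x @ 0.4452
    (3,1) via x @ 1.4804
    (4,1) via x @ 2.5157
    (4,2) via y @ 3.1682  # hit
  → r_3 = 3.1682
beam 4: φ=45°, α=60°
  direction (0.5000, 0.8660); cell (1,1); t to first gridline: x 0.8600, y 0.9469 (then +2.0000 / +1.1547)
    (2,1) via x @ 0.8600
    (2,2) via y @ 0.9469
    (2,3) via y @ 2.1016
    (3,3) via x @ 2.8600
    (3,4) via y @ 3.2563
    (3,5) via y @ 4.4110  # hit
  → r_4 = 4.4110
beam 5: φ=90°, α=105°
  direction (-0.2588, 0.9659); cell (1,1); t to first gridline: x 2.2023, y 0.8489 (then +3.8637 / +1.0353)
    (1,2) via y @ 0.8489  # hit
  → r_5 = 0.8489

ranges = [0.1863, 0.3600, 3.1682, 4.4110, 0.8489]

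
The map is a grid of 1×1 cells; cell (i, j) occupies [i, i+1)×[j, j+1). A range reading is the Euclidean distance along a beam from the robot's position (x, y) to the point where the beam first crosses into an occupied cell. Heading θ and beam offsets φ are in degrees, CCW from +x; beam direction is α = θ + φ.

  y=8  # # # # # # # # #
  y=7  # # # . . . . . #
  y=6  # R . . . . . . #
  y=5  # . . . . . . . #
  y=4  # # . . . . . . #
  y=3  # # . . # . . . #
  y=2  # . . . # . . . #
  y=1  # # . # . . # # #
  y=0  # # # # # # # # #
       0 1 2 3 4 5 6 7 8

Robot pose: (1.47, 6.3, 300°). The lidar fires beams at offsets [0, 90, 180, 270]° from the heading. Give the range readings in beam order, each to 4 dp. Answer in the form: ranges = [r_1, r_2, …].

beam 1: φ=0°, α=300°
  dir = (cos 300°, sin 300°) = (0.5000, -0.8660); from cell (1,6)
  next x-line at t=1.0600, next y-line at t=0.3464; Δt_x=2.0000, Δt_y=1.1547
    y: enter (1,5) at t=0.3464
    x: enter (2,5) at t=1.0600
    y: enter (2,4) at t=1.5011
    y: enter (2,3) at t=2.6558
    x: enter (3,3) at t=3.0600
    y: enter (3,2) at t=3.8105
    y: enter (3,1) at t=4.9652 ← occupied
  → r_1 = 4.9652
beam 2: φ=90°, α=30°
  dir = (cos 30°, sin 30°) = (0.8660, 0.5000); from cell (1,6)
  next x-line at t=0.6120, next y-line at t=1.4000; Δt_x=1.1547, Δt_y=2.0000
    x: enter (2,6) at t=0.6120
    y: enter (2,7) at t=1.4000 ← occupied
  → r_2 = 1.4000
beam 3: φ=180°, α=120°
  dir = (cos 120°, sin 120°) = (-0.5000, 0.8660); from cell (1,6)
  next x-line at t=0.9400, next y-line at t=0.8083; Δt_x=2.0000, Δt_y=1.1547
    y: enter (1,7) at t=0.8083 ← occupied
  → r_3 = 0.8083
beam 4: φ=270°, α=210°
  dir = (cos 210°, sin 210°) = (-0.8660, -0.5000); from cell (1,6)
  next x-line at t=0.5427, next y-line at t=0.6000; Δt_x=1.1547, Δt_y=2.0000
    x: enter (0,6) at t=0.5427 ← occupied
  → r_4 = 0.5427

ranges = [4.9652, 1.4000, 0.8083, 0.5427]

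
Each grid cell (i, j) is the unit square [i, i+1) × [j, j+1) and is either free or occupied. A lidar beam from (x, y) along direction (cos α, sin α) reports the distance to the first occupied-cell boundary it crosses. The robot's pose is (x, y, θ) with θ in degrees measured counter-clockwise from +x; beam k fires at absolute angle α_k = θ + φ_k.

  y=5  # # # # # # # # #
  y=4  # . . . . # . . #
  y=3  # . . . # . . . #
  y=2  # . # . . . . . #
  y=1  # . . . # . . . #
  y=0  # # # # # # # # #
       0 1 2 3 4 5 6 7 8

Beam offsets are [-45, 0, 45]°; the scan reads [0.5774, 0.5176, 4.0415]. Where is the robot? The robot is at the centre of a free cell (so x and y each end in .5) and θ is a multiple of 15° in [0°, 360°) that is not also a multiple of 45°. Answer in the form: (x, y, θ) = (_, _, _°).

(x, y, θ) = (4.5, 2.5, 105°)

Enumerate (i+0.5, j+0.5, θ) over the 24 free cells and 16 admissible headings. For each, cast all 3 beams and compare to the given ranges.
  (6.5, 1.5, 285°): beam 3 = 1.0000 ≠ 4.0415 ✗
  (7.5, 4.5, 150°): beam 1 = 0.5176 ≠ 0.5774 ✗
  (7.5, 1.5, 300°): beam 1 = 0.5176 ≠ 0.5774 ✗
  (3.5, 3.5, 75°): beam 2 = 1.5529 ≠ 0.5176 ✗
  (5.5, 3.5, 15°): beam 1 = 2.8868 ≠ 0.5774 ✗
  …
  (4.5, 2.5, 105°): r_1=0.5774, r_2=0.5176, r_3=4.0415 — all match ✓
No second candidate reproduces the full scan.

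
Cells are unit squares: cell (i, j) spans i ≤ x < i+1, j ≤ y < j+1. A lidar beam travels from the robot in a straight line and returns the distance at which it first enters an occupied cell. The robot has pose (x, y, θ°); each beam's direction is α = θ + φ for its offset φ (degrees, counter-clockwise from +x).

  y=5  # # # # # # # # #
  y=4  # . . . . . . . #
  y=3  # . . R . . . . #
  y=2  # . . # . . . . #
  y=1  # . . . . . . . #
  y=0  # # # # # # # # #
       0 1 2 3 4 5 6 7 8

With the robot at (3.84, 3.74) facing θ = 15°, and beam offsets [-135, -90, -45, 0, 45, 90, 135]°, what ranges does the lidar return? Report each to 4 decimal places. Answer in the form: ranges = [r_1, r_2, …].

beam 1: φ=-135°, α=240°
  direction (-0.5000, -0.8660); cell (3,3); t to first gridline: x 1.6800, y 0.8545 (then +2.0000 / +1.1547)
    (3,2) via y @ 0.8545  # hit
  → r_1 = 0.8545
beam 2: φ=-90°, α=285°
  direction (0.2588, -0.9659); cell (3,3); t to first gridline: x 0.6182, y 0.7661 (then +3.8637 / +1.0353)
    (4,3) via x @ 0.6182
    (4,2) via y @ 0.7661
    (4,1) via y @ 1.8014
    (4,0) via y @ 2.8367  # hit
  → r_2 = 2.8367
beam 3: φ=-45°, α=330°
  direction (0.8660, -0.5000); cell (3,3); t to first gridline: x 0.1848, y 1.4800 (then +1.1547 / +2.0000)
    (4,3) via x @ 0.1848
    (5,3) via x @ 1.3395
    (5,2) via y @ 1.4800
    (6,2) via x @ 2.4942
    (6,1) via y @ 3.4800
    (7,1) via x @ 3.6489
    (8,1) via x @ 4.8036  # hit
  → r_3 = 4.8036
beam 4: φ=0°, α=15°
  direction (0.9659, 0.2588); cell (3,3); t to first gridline: x 0.1656, y 1.0046 (then +1.0353 / +3.8637)
    (4,3) via x @ 0.1656
    (4,4) via y @ 1.0046
    (5,4) via x @ 1.2009
    (6,4) via x @ 2.2362
    (7,4) via x @ 3.2715
    (8,4) via x @ 4.3067  # hit
  → r_4 = 4.3067
beam 5: φ=45°, α=60°
  direction (0.5000, 0.8660); cell (3,3); t to first gridline: x 0.3200, y 0.3002 (then +2.0000 / +1.1547)
    (3,4) via y @ 0.3002
    (4,4) via x @ 0.3200
    (4,5) via y @ 1.4549  # hit
  → r_5 = 1.4549
beam 6: φ=90°, α=105°
  direction (-0.2588, 0.9659); cell (3,3); t to first gridline: x 3.2455, y 0.2692 (then +3.8637 / +1.0353)
    (3,4) via y @ 0.2692
    (3,5) via y @ 1.3044  # hit
  → r_6 = 1.3044
beam 7: φ=135°, α=150°
  direction (-0.8660, 0.5000); cell (3,3); t to first gridline: x 0.9699, y 0.5200 (then +1.1547 / +2.0000)
    (3,4) via y @ 0.5200
    (2,4) via x @ 0.9699
    (1,4) via x @ 2.1246
    (1,5) via y @ 2.5200  # hit
  → r_7 = 2.5200

ranges = [0.8545, 2.8367, 4.8036, 4.3067, 1.4549, 1.3044, 2.5200]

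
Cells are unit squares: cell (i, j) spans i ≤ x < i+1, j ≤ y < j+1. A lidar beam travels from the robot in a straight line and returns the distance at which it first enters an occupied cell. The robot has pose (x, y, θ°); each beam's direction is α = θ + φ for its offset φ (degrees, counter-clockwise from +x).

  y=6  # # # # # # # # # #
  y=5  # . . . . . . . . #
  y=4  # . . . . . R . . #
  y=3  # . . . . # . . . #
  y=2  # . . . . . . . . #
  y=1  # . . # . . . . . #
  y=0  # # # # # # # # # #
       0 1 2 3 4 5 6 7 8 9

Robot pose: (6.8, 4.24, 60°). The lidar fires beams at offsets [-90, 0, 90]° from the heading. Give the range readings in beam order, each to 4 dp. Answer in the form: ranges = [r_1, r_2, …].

beam 1: φ=-90°, α=330°
  direction (0.8660, -0.5000); cell (6,4); t to first gridline: x 0.2309, y 0.4800 (then +1.1547 / +2.0000)
    (7,4) via x @ 0.2309
    (7,3) via y @ 0.4800
    (8,3) via x @ 1.3856
    (8,2) via y @ 2.4800
    (9,2) via x @ 2.5403  # hit
  → r_1 = 2.5403
beam 2: φ=0°, α=60°
  direction (0.5000, 0.8660); cell (6,4); t to first gridline: x 0.4000, y 0.8776 (then +2.0000 / +1.1547)
    (7,4) via x @ 0.4000
    (7,5) via y @ 0.8776
    (7,6) via y @ 2.0323  # hit
  → r_2 = 2.0323
beam 3: φ=90°, α=150°
  direction (-0.8660, 0.5000); cell (6,4); t to first gridline: x 0.9238, y 1.5200 (then +1.1547 / +2.0000)
    (5,4) via x @ 0.9238
    (5,5) via y @ 1.5200
    (4,5) via x @ 2.0785
    (3,5) via x @ 3.2332
    (3,6) via y @ 3.5200  # hit
  → r_3 = 3.5200

ranges = [2.5403, 2.0323, 3.5200]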